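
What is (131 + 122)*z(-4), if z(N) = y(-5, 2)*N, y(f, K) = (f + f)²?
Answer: -101200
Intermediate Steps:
y(f, K) = 4*f² (y(f, K) = (2*f)² = 4*f²)
z(N) = 100*N (z(N) = (4*(-5)²)*N = (4*25)*N = 100*N)
(131 + 122)*z(-4) = (131 + 122)*(100*(-4)) = 253*(-400) = -101200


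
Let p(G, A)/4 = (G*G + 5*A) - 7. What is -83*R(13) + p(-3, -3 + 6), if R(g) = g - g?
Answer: 68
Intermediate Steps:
R(g) = 0
p(G, A) = -28 + 4*G² + 20*A (p(G, A) = 4*((G*G + 5*A) - 7) = 4*((G² + 5*A) - 7) = 4*(-7 + G² + 5*A) = -28 + 4*G² + 20*A)
-83*R(13) + p(-3, -3 + 6) = -83*0 + (-28 + 4*(-3)² + 20*(-3 + 6)) = 0 + (-28 + 4*9 + 20*3) = 0 + (-28 + 36 + 60) = 0 + 68 = 68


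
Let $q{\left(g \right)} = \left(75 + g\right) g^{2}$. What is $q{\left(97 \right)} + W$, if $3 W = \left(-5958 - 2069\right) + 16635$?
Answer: $\frac{4863652}{3} \approx 1.6212 \cdot 10^{6}$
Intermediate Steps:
$q{\left(g \right)} = g^{2} \left(75 + g\right)$
$W = \frac{8608}{3}$ ($W = \frac{\left(-5958 - 2069\right) + 16635}{3} = \frac{-8027 + 16635}{3} = \frac{1}{3} \cdot 8608 = \frac{8608}{3} \approx 2869.3$)
$q{\left(97 \right)} + W = 97^{2} \left(75 + 97\right) + \frac{8608}{3} = 9409 \cdot 172 + \frac{8608}{3} = 1618348 + \frac{8608}{3} = \frac{4863652}{3}$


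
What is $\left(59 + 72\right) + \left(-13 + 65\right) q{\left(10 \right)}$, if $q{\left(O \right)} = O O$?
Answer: $5331$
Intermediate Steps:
$q{\left(O \right)} = O^{2}$
$\left(59 + 72\right) + \left(-13 + 65\right) q{\left(10 \right)} = \left(59 + 72\right) + \left(-13 + 65\right) 10^{2} = 131 + 52 \cdot 100 = 131 + 5200 = 5331$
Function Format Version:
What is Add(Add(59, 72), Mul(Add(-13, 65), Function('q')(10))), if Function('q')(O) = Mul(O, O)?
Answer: 5331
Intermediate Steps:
Function('q')(O) = Pow(O, 2)
Add(Add(59, 72), Mul(Add(-13, 65), Function('q')(10))) = Add(Add(59, 72), Mul(Add(-13, 65), Pow(10, 2))) = Add(131, Mul(52, 100)) = Add(131, 5200) = 5331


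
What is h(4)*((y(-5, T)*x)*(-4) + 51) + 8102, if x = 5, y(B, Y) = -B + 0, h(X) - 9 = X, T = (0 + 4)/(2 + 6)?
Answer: 7465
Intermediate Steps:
T = ½ (T = 4/8 = 4*(⅛) = ½ ≈ 0.50000)
h(X) = 9 + X
y(B, Y) = -B
h(4)*((y(-5, T)*x)*(-4) + 51) + 8102 = (9 + 4)*((-1*(-5)*5)*(-4) + 51) + 8102 = 13*((5*5)*(-4) + 51) + 8102 = 13*(25*(-4) + 51) + 8102 = 13*(-100 + 51) + 8102 = 13*(-49) + 8102 = -637 + 8102 = 7465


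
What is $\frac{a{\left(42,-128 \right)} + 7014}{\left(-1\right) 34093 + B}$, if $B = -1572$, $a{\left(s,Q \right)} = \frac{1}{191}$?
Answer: $- \frac{267935}{1362403} \approx -0.19666$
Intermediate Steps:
$a{\left(s,Q \right)} = \frac{1}{191}$
$\frac{a{\left(42,-128 \right)} + 7014}{\left(-1\right) 34093 + B} = \frac{\frac{1}{191} + 7014}{\left(-1\right) 34093 - 1572} = \frac{1339675}{191 \left(-34093 - 1572\right)} = \frac{1339675}{191 \left(-35665\right)} = \frac{1339675}{191} \left(- \frac{1}{35665}\right) = - \frac{267935}{1362403}$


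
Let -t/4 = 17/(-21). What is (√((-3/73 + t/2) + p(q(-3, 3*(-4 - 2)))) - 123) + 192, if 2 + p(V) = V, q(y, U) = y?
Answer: 69 + I*√8042118/1533 ≈ 69.0 + 1.8499*I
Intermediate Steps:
p(V) = -2 + V
t = 68/21 (t = -68/(-21) = -68*(-1)/21 = -4*(-17/21) = 68/21 ≈ 3.2381)
(√((-3/73 + t/2) + p(q(-3, 3*(-4 - 2)))) - 123) + 192 = (√((-3/73 + (68/21)/2) + (-2 - 3)) - 123) + 192 = (√((-3*1/73 + (68/21)*(½)) - 5) - 123) + 192 = (√((-3/73 + 34/21) - 5) - 123) + 192 = (√(2419/1533 - 5) - 123) + 192 = (√(-5246/1533) - 123) + 192 = (I*√8042118/1533 - 123) + 192 = (-123 + I*√8042118/1533) + 192 = 69 + I*√8042118/1533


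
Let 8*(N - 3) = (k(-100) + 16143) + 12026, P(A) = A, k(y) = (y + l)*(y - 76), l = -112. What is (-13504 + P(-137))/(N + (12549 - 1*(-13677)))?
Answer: -36376/91771 ≈ -0.39638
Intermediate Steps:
k(y) = (-112 + y)*(-76 + y) (k(y) = (y - 112)*(y - 76) = (-112 + y)*(-76 + y))
N = 65505/8 (N = 3 + (((8512 + (-100)**2 - 188*(-100)) + 16143) + 12026)/8 = 3 + (((8512 + 10000 + 18800) + 16143) + 12026)/8 = 3 + ((37312 + 16143) + 12026)/8 = 3 + (53455 + 12026)/8 = 3 + (1/8)*65481 = 3 + 65481/8 = 65505/8 ≈ 8188.1)
(-13504 + P(-137))/(N + (12549 - 1*(-13677))) = (-13504 - 137)/(65505/8 + (12549 - 1*(-13677))) = -13641/(65505/8 + (12549 + 13677)) = -13641/(65505/8 + 26226) = -13641/275313/8 = -13641*8/275313 = -36376/91771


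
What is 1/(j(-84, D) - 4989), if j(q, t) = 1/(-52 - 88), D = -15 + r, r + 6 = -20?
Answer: -140/698461 ≈ -0.00020044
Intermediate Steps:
r = -26 (r = -6 - 20 = -26)
D = -41 (D = -15 - 26 = -41)
j(q, t) = -1/140 (j(q, t) = 1/(-140) = -1/140)
1/(j(-84, D) - 4989) = 1/(-1/140 - 4989) = 1/(-698461/140) = -140/698461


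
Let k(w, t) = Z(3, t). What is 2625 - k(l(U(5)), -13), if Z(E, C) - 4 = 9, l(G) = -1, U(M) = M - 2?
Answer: 2612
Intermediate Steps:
U(M) = -2 + M
Z(E, C) = 13 (Z(E, C) = 4 + 9 = 13)
k(w, t) = 13
2625 - k(l(U(5)), -13) = 2625 - 1*13 = 2625 - 13 = 2612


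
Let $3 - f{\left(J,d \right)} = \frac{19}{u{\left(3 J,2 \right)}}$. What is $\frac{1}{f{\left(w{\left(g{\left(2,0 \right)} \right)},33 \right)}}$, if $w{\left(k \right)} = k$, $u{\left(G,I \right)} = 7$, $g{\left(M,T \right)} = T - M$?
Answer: $\frac{7}{2} \approx 3.5$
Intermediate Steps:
$f{\left(J,d \right)} = \frac{2}{7}$ ($f{\left(J,d \right)} = 3 - \frac{19}{7} = \frac{2}{7}$)
$\frac{1}{f{\left(w{\left(g{\left(2,0 \right)} \right)},33 \right)}} = \frac{1}{\frac{2}{7}} = \frac{7}{2}$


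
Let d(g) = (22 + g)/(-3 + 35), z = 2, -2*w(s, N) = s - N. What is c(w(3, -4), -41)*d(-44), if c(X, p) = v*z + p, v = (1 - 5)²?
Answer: 99/16 ≈ 6.1875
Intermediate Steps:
v = 16 (v = (-4)² = 16)
w(s, N) = N/2 - s/2 (w(s, N) = -(s - N)/2 = N/2 - s/2)
d(g) = 11/16 + g/32 (d(g) = (22 + g)/32 = (22 + g)*(1/32) = 11/16 + g/32)
c(X, p) = 32 + p (c(X, p) = 16*2 + p = 32 + p)
c(w(3, -4), -41)*d(-44) = (32 - 41)*(11/16 + (1/32)*(-44)) = -9*(11/16 - 11/8) = -9*(-11/16) = 99/16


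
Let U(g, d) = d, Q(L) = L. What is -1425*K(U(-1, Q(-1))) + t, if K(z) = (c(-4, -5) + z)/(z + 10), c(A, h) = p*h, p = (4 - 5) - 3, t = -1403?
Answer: -13234/3 ≈ -4411.3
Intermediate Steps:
p = -4 (p = -1 - 3 = -4)
c(A, h) = -4*h
K(z) = (20 + z)/(10 + z) (K(z) = (-4*(-5) + z)/(z + 10) = (20 + z)/(10 + z))
-1425*K(U(-1, Q(-1))) + t = -1425*(20 - 1)/(10 - 1) - 1403 = -1425*19/9 - 1403 = -9025/3 - 1403 = -13234/3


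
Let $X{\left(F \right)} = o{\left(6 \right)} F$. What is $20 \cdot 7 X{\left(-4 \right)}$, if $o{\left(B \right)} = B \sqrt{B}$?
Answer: $- 3360 \sqrt{6} \approx -8230.3$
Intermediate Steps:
$o{\left(B \right)} = B^{\frac{3}{2}}$
$X{\left(F \right)} = 6 F \sqrt{6}$ ($X{\left(F \right)} = 6^{\frac{3}{2}} F = 6 \sqrt{6} F = 6 F \sqrt{6}$)
$20 \cdot 7 X{\left(-4 \right)} = 20 \cdot 7 \cdot 6 \left(-4\right) \sqrt{6} = 140 \left(- 24 \sqrt{6}\right) = - 3360 \sqrt{6}$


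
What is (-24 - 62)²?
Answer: 7396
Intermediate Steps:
(-24 - 62)² = (-86)² = 7396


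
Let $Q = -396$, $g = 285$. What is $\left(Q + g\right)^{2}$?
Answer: $12321$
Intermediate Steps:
$\left(Q + g\right)^{2} = \left(-396 + 285\right)^{2} = \left(-111\right)^{2} = 12321$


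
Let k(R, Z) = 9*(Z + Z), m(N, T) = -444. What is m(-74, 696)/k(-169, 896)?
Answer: -37/1344 ≈ -0.027530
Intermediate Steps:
k(R, Z) = 18*Z (k(R, Z) = 9*(2*Z) = 18*Z)
m(-74, 696)/k(-169, 896) = -444/(18*896) = -444/16128 = -444*1/16128 = -37/1344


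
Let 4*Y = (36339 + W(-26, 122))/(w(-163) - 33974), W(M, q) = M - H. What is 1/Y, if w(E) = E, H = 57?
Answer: -34137/9064 ≈ -3.7662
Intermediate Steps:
W(M, q) = -57 + M (W(M, q) = M - 1*57 = M - 57 = -57 + M)
Y = -9064/34137 (Y = ((36339 + (-57 - 26))/(-163 - 33974))/4 = ((36339 - 83)/(-34137))/4 = (36256*(-1/34137))/4 = (¼)*(-36256/34137) = -9064/34137 ≈ -0.26552)
1/Y = 1/(-9064/34137) = -34137/9064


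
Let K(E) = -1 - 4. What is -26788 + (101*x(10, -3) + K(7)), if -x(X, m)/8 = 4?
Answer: -30025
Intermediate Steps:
x(X, m) = -32 (x(X, m) = -8*4 = -32)
K(E) = -5
-26788 + (101*x(10, -3) + K(7)) = -26788 + (101*(-32) - 5) = -26788 + (-3232 - 5) = -26788 - 3237 = -30025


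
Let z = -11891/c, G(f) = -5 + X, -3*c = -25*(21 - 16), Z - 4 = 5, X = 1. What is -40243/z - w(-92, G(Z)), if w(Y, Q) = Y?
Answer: 8312291/35673 ≈ 233.01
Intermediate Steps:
Z = 9 (Z = 4 + 5 = 9)
c = 125/3 (c = -(-25)*(21 - 16)/3 = -(-25)*5/3 = -⅓*(-125) = 125/3 ≈ 41.667)
G(f) = -4 (G(f) = -5 + 1 = -4)
z = -35673/125 (z = -11891/125/3 = -11891*3/125 = -35673/125 ≈ -285.38)
-40243/z - w(-92, G(Z)) = -40243/(-35673/125) - 1*(-92) = -40243*(-125/35673) + 92 = 5030375/35673 + 92 = 8312291/35673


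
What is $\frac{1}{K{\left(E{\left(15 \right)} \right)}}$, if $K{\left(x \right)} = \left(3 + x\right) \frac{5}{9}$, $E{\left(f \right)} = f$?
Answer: $\frac{1}{10} \approx 0.1$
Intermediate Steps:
$K{\left(x \right)} = \frac{5}{3} + \frac{5 x}{9}$ ($K{\left(x \right)} = \left(3 + x\right) 5 \cdot \frac{1}{9} = \left(3 + x\right) \frac{5}{9} = \frac{5}{3} + \frac{5 x}{9}$)
$\frac{1}{K{\left(E{\left(15 \right)} \right)}} = \frac{1}{\frac{5}{3} + \frac{5}{9} \cdot 15} = \frac{1}{\frac{5}{3} + \frac{25}{3}} = \frac{1}{10}$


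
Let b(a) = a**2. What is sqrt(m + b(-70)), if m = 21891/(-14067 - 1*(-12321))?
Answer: sqrt(1655500746)/582 ≈ 69.910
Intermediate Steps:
m = -7297/582 (m = 21891/(-14067 + 12321) = 21891/(-1746) = 21891*(-1/1746) = -7297/582 ≈ -12.538)
sqrt(m + b(-70)) = sqrt(-7297/582 + (-70)**2) = sqrt(-7297/582 + 4900) = sqrt(2844503/582) = sqrt(1655500746)/582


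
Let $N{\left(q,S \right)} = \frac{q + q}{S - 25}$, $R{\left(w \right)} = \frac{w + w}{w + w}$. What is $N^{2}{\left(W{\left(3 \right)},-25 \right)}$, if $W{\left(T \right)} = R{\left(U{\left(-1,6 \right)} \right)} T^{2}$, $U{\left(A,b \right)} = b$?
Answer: $\frac{81}{625} \approx 0.1296$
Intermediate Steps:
$R{\left(w \right)} = 1$ ($R{\left(w \right)} = \frac{2 w}{2 w} = 2 w \frac{1}{2 w} = 1$)
$W{\left(T \right)} = T^{2}$ ($W{\left(T \right)} = 1 T^{2} = T^{2}$)
$N{\left(q,S \right)} = \frac{2 q}{-25 + S}$ ($N{\left(q,S \right)} = \frac{2 q}{S - 25} = \frac{2 q}{-25 + S}$)
$N^{2}{\left(W{\left(3 \right)},-25 \right)} = \left(\frac{2 \cdot 3^{2}}{-25 - 25}\right)^{2} = \left(2 \cdot 9 \frac{1}{-50}\right)^{2} = \left(2 \cdot 9 \left(- \frac{1}{50}\right)\right)^{2} = \left(- \frac{9}{25}\right)^{2} = \frac{81}{625}$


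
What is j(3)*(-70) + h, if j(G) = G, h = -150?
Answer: -360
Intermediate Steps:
j(3)*(-70) + h = 3*(-70) - 150 = -210 - 150 = -360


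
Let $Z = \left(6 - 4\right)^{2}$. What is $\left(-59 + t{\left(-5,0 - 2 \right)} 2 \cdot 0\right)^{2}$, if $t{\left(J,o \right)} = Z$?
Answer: $3481$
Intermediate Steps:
$Z = 4$ ($Z = 2^{2} = 4$)
$t{\left(J,o \right)} = 4$
$\left(-59 + t{\left(-5,0 - 2 \right)} 2 \cdot 0\right)^{2} = \left(-59 + 4 \cdot 2 \cdot 0\right)^{2} = \left(-59 + 8 \cdot 0\right)^{2} = \left(-59 + 0\right)^{2} = \left(-59\right)^{2} = 3481$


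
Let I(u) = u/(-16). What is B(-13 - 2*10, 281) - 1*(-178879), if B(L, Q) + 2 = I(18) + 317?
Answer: 1433543/8 ≈ 1.7919e+5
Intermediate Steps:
I(u) = -u/16 (I(u) = u*(-1/16) = -u/16)
B(L, Q) = 2511/8 (B(L, Q) = -2 + (-1/16*18 + 317) = -2 + (-9/8 + 317) = -2 + 2527/8 = 2511/8)
B(-13 - 2*10, 281) - 1*(-178879) = 2511/8 - 1*(-178879) = 2511/8 + 178879 = 1433543/8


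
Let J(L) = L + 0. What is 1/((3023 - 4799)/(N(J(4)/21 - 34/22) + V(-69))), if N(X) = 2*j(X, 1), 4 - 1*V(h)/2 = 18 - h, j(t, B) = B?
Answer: 41/444 ≈ 0.092342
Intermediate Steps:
J(L) = L
V(h) = -28 + 2*h (V(h) = 8 - 2*(18 - h) = 8 + (-36 + 2*h) = -28 + 2*h)
N(X) = 2 (N(X) = 2*1 = 2)
1/((3023 - 4799)/(N(J(4)/21 - 34/22) + V(-69))) = 1/((3023 - 4799)/(2 + (-28 + 2*(-69)))) = 1/(-1776/(2 + (-28 - 138))) = 1/(-1776/(2 - 166)) = 1/(-1776/(-164)) = 1/(-1776*(-1/164)) = 1/(444/41) = 41/444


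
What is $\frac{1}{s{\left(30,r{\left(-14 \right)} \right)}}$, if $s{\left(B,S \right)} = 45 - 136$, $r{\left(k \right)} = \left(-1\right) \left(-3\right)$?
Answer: $- \frac{1}{91} \approx -0.010989$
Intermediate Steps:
$r{\left(k \right)} = 3$
$s{\left(B,S \right)} = -91$ ($s{\left(B,S \right)} = 45 - 136 = -91$)
$\frac{1}{s{\left(30,r{\left(-14 \right)} \right)}} = \frac{1}{-91} = - \frac{1}{91}$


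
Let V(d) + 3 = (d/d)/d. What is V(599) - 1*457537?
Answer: -274066459/599 ≈ -4.5754e+5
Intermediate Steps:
V(d) = -3 + 1/d (V(d) = -3 + (d/d)/d = -3 + 1/d)
V(599) - 1*457537 = (-3 + 1/599) - 1*457537 = (-3 + 1/599) - 457537 = -1796/599 - 457537 = -274066459/599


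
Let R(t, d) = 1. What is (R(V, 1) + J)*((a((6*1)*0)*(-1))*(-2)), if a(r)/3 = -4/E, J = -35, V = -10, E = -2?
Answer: -408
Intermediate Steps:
a(r) = 6 (a(r) = 3*(-4/(-2)) = 3*(-4*(-1/2)) = 3*2 = 6)
(R(V, 1) + J)*((a((6*1)*0)*(-1))*(-2)) = (1 - 35)*((6*(-1))*(-2)) = -(-204)*(-2) = -34*12 = -408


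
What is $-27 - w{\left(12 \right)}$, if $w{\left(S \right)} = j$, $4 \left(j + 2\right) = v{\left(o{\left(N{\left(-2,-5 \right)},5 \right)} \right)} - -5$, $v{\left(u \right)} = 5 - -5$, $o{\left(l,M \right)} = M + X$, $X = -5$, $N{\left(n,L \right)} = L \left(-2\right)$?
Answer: $- \frac{115}{4} \approx -28.75$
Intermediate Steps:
$N{\left(n,L \right)} = - 2 L$
$o{\left(l,M \right)} = -5 + M$ ($o{\left(l,M \right)} = M - 5 = -5 + M$)
$v{\left(u \right)} = 10$ ($v{\left(u \right)} = 5 + 5 = 10$)
$j = \frac{7}{4}$ ($j = -2 + \frac{10 - -5}{4} = -2 + \frac{10 + 5}{4} = -2 + \frac{1}{4} \cdot 15 = -2 + \frac{15}{4} = \frac{7}{4} \approx 1.75$)
$w{\left(S \right)} = \frac{7}{4}$
$-27 - w{\left(12 \right)} = -27 - \frac{7}{4} = - \frac{115}{4}$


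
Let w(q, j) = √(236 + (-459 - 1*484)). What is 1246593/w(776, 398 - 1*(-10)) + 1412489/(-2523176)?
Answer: -1412489/2523176 - 1246593*I*√707/707 ≈ -0.55981 - 46883.0*I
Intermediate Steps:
w(q, j) = I*√707 (w(q, j) = √(236 + (-459 - 484)) = √(236 - 943) = √(-707) = I*√707)
1246593/w(776, 398 - 1*(-10)) + 1412489/(-2523176) = 1246593/((I*√707)) + 1412489/(-2523176) = 1246593*(-I*√707/707) + 1412489*(-1/2523176) = -1246593*I*√707/707 - 1412489/2523176 = -1412489/2523176 - 1246593*I*√707/707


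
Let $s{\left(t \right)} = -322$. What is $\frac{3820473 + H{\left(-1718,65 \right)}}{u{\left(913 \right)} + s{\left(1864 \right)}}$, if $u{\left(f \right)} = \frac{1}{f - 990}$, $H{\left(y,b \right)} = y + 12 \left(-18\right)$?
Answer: $- \frac{294027503}{24795} \approx -11858.0$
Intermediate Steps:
$H{\left(y,b \right)} = -216 + y$ ($H{\left(y,b \right)} = y - 216 = -216 + y$)
$u{\left(f \right)} = \frac{1}{-990 + f}$
$\frac{3820473 + H{\left(-1718,65 \right)}}{u{\left(913 \right)} + s{\left(1864 \right)}} = \frac{3820473 - 1934}{\frac{1}{-990 + 913} - 322} = \frac{3820473 - 1934}{\frac{1}{-77} - 322} = \frac{3818539}{- \frac{1}{77} - 322} = \frac{3818539}{- \frac{24795}{77}} = 3818539 \left(- \frac{77}{24795}\right) = - \frac{294027503}{24795}$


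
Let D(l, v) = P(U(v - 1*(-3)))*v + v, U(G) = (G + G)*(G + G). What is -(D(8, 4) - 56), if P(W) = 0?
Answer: 52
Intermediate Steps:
U(G) = 4*G² (U(G) = (2*G)*(2*G) = 4*G²)
D(l, v) = v (D(l, v) = 0*v + v = 0 + v = v)
-(D(8, 4) - 56) = -(4 - 56) = -1*(-52) = 52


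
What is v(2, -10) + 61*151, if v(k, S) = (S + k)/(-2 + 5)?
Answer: 27625/3 ≈ 9208.3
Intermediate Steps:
v(k, S) = S/3 + k/3 (v(k, S) = (S + k)/3 = (S + k)*(⅓) = S/3 + k/3)
v(2, -10) + 61*151 = ((⅓)*(-10) + (⅓)*2) + 61*151 = (-10/3 + ⅔) + 9211 = -8/3 + 9211 = 27625/3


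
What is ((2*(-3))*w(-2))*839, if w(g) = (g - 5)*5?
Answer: 176190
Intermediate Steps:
w(g) = -25 + 5*g (w(g) = (-5 + g)*5 = -25 + 5*g)
((2*(-3))*w(-2))*839 = ((2*(-3))*(-25 + 5*(-2)))*839 = -6*(-25 - 10)*839 = -6*(-35)*839 = 210*839 = 176190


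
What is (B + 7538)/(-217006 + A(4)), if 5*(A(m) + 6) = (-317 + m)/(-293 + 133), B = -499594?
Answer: 393644800/173609287 ≈ 2.2674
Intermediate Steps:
A(m) = -4483/800 - m/800 (A(m) = -6 + ((-317 + m)/(-293 + 133))/5 = -6 + ((-317 + m)/(-160))/5 = -6 + ((-317 + m)*(-1/160))/5 = -6 + (317/160 - m/160)/5 = -6 + (317/800 - m/800) = -4483/800 - m/800)
(B + 7538)/(-217006 + A(4)) = (-499594 + 7538)/(-217006 + (-4483/800 - 1/800*4)) = -492056/(-217006 + (-4483/800 - 1/200)) = -492056/(-217006 - 4487/800) = -492056/(-173609287/800) = -492056*(-800/173609287) = 393644800/173609287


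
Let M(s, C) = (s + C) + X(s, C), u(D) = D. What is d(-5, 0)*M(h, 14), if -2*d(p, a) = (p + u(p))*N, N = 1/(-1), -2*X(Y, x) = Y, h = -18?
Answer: -25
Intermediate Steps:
X(Y, x) = -Y/2
N = -1
M(s, C) = C + s/2 (M(s, C) = (s + C) - s/2 = (C + s) - s/2 = C + s/2)
d(p, a) = p (d(p, a) = -(p + p)*(-1)/2 = -2*p*(-1)/2 = -(-1)*p = p)
d(-5, 0)*M(h, 14) = -5*(14 + (1/2)*(-18)) = -5*(14 - 9) = -5*5 = -25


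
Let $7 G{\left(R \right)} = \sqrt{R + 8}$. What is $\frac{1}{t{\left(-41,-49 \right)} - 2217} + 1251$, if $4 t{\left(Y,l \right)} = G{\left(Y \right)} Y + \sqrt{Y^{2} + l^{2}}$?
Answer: $\frac{77657048 - 8757 \sqrt{4082} + 51291 i \sqrt{33}}{62076 - 7 \sqrt{4082} + 41 i \sqrt{33}} \approx 1251.0 + 1.7397 \cdot 10^{-6} i$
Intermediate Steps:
$G{\left(R \right)} = \frac{\sqrt{8 + R}}{7}$ ($G{\left(R \right)} = \frac{\sqrt{R + 8}}{7} = \frac{\sqrt{8 + R}}{7}$)
$t{\left(Y,l \right)} = \frac{\sqrt{Y^{2} + l^{2}}}{4} + \frac{Y \sqrt{8 + Y}}{28}$ ($t{\left(Y,l \right)} = \frac{\frac{\sqrt{8 + Y}}{7} Y + \sqrt{Y^{2} + l^{2}}}{4} = \frac{\frac{Y \sqrt{8 + Y}}{7} + \sqrt{Y^{2} + l^{2}}}{4} = \frac{\sqrt{Y^{2} + l^{2}} + \frac{Y \sqrt{8 + Y}}{7}}{4} = \frac{\sqrt{Y^{2} + l^{2}}}{4} + \frac{Y \sqrt{8 + Y}}{28}$)
$\frac{1}{t{\left(-41,-49 \right)} - 2217} + 1251 = \frac{1}{\left(\frac{\sqrt{\left(-41\right)^{2} + \left(-49\right)^{2}}}{4} + \frac{1}{28} \left(-41\right) \sqrt{8 - 41}\right) - 2217} + 1251 = \frac{1}{\left(\frac{\sqrt{1681 + 2401}}{4} + \frac{1}{28} \left(-41\right) \sqrt{-33}\right) - 2217} + 1251 = \frac{1}{\left(\frac{\sqrt{4082}}{4} + \frac{1}{28} \left(-41\right) i \sqrt{33}\right) - 2217} + 1251 = \frac{1}{\left(\frac{\sqrt{4082}}{4} - \frac{41 i \sqrt{33}}{28}\right) - 2217} + 1251 = \frac{1}{-2217 + \frac{\sqrt{4082}}{4} - \frac{41 i \sqrt{33}}{28}} + 1251 = 1251 + \frac{1}{-2217 + \frac{\sqrt{4082}}{4} - \frac{41 i \sqrt{33}}{28}}$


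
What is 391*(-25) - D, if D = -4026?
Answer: -5749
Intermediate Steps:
391*(-25) - D = 391*(-25) - 1*(-4026) = -9775 + 4026 = -5749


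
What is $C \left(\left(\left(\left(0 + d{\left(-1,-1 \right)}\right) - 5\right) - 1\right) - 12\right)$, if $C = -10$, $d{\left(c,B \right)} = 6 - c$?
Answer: $110$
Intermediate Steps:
$C \left(\left(\left(\left(0 + d{\left(-1,-1 \right)}\right) - 5\right) - 1\right) - 12\right) = - 10 \left(\left(\left(\left(0 + \left(6 - -1\right)\right) - 5\right) - 1\right) - 12\right) = - 10 \left(\left(\left(\left(0 + \left(6 + 1\right)\right) - 5\right) - 1\right) - 12\right) = - 10 \left(\left(\left(\left(0 + 7\right) - 5\right) - 1\right) - 12\right) = - 10 \left(\left(\left(7 - 5\right) - 1\right) - 12\right) = - 10 \left(\left(2 - 1\right) - 12\right) = - 10 \left(1 - 12\right) = \left(-10\right) \left(-11\right) = 110$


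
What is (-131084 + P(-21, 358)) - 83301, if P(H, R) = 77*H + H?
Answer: -216023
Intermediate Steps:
P(H, R) = 78*H
(-131084 + P(-21, 358)) - 83301 = (-131084 + 78*(-21)) - 83301 = (-131084 - 1638) - 83301 = -132722 - 83301 = -216023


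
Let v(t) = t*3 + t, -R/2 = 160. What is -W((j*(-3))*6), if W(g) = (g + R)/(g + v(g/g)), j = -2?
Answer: 71/10 ≈ 7.1000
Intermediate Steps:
R = -320 (R = -2*160 = -320)
v(t) = 4*t (v(t) = 3*t + t = 4*t)
W(g) = (-320 + g)/(4 + g) (W(g) = (g - 320)/(g + 4*(g/g)) = (-320 + g)/(g + 4*1) = (-320 + g)/(g + 4) = (-320 + g)/(4 + g))
-W((j*(-3))*6) = -(-320 - 2*(-3)*6)/(4 - 2*(-3)*6) = -(-320 + 6*6)/(4 + 6*6) = -(-320 + 36)/(4 + 36) = -(-284)/40 = -1*(-71/10) = 71/10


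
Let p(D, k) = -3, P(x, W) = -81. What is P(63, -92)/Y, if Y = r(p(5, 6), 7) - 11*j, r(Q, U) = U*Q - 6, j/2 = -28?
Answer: -81/589 ≈ -0.13752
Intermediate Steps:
j = -56 (j = 2*(-28) = -56)
r(Q, U) = -6 + Q*U (r(Q, U) = Q*U - 6 = -6 + Q*U)
Y = 589 (Y = (-6 - 3*7) - 11*(-56) = (-6 - 21) + 616 = -27 + 616 = 589)
P(63, -92)/Y = -81/589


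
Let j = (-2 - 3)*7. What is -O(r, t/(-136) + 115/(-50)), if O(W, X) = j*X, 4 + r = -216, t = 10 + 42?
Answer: -1596/17 ≈ -93.882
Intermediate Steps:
t = 52
r = -220 (r = -4 - 216 = -220)
j = -35 (j = -5*7 = -35)
O(W, X) = -35*X
-O(r, t/(-136) + 115/(-50)) = -(-35)*(52/(-136) + 115/(-50)) = -(-35)*(52*(-1/136) + 115*(-1/50)) = -(-35)*(-13/34 - 23/10) = -(-35)*(-228)/85 = -1*1596/17 = -1596/17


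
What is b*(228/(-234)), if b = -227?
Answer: 8626/39 ≈ 221.18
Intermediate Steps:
b*(228/(-234)) = -51756/(-234) = -51756*(-1)/234 = -227*(-38/39) = 8626/39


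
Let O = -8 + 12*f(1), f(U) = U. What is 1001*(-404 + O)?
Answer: -400400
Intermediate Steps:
O = 4 (O = -8 + 12*1 = -8 + 12 = 4)
1001*(-404 + O) = 1001*(-404 + 4) = 1001*(-400) = -400400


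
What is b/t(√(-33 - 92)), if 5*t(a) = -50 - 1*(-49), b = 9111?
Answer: -45555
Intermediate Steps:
t(a) = -⅕ (t(a) = (-50 - 1*(-49))/5 = (-50 + 49)/5 = (⅕)*(-1) = -⅕)
b/t(√(-33 - 92)) = 9111/(-⅕) = 9111*(-5) = -45555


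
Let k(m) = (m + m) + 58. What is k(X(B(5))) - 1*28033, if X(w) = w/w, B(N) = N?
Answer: -27973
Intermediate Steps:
X(w) = 1
k(m) = 58 + 2*m (k(m) = 2*m + 58 = 58 + 2*m)
k(X(B(5))) - 1*28033 = (58 + 2*1) - 1*28033 = (58 + 2) - 28033 = 60 - 28033 = -27973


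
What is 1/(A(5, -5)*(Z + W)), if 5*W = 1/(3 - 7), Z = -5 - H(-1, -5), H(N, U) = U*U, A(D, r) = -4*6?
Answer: 5/3606 ≈ 0.0013866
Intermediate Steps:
A(D, r) = -24
H(N, U) = U**2
Z = -30 (Z = -5 - 1*(-5)**2 = -5 - 1*25 = -5 - 25 = -30)
W = -1/20 (W = 1/(5*(3 - 7)) = (1/5)/(-4) = (1/5)*(-1/4) = -1/20 ≈ -0.050000)
1/(A(5, -5)*(Z + W)) = 1/(-24*(-30 - 1/20)) = 1/(-24*(-601/20)) = 1/(3606/5) = 5/3606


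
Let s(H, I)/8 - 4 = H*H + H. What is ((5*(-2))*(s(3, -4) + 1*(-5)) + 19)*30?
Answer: -36330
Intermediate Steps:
s(H, I) = 32 + 8*H + 8*H² (s(H, I) = 32 + 8*(H*H + H) = 32 + 8*(H² + H) = 32 + 8*(H + H²) = 32 + (8*H + 8*H²) = 32 + 8*H + 8*H²)
((5*(-2))*(s(3, -4) + 1*(-5)) + 19)*30 = ((5*(-2))*((32 + 8*3 + 8*3²) + 1*(-5)) + 19)*30 = (-10*((32 + 24 + 8*9) - 5) + 19)*30 = (-10*((32 + 24 + 72) - 5) + 19)*30 = (-10*(128 - 5) + 19)*30 = (-10*123 + 19)*30 = (-1230 + 19)*30 = -1211*30 = -36330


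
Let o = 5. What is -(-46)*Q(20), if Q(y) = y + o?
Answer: 1150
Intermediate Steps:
Q(y) = 5 + y (Q(y) = y + 5 = 5 + y)
-(-46)*Q(20) = -(-46)*(5 + 20) = -(-46)*25 = -1*(-1150) = 1150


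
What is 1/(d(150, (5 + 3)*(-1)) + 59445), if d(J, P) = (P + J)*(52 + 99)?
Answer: 1/80887 ≈ 1.2363e-5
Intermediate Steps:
d(J, P) = 151*J + 151*P (d(J, P) = (J + P)*151 = 151*J + 151*P)
1/(d(150, (5 + 3)*(-1)) + 59445) = 1/((151*150 + 151*((5 + 3)*(-1))) + 59445) = 1/((22650 + 151*(8*(-1))) + 59445) = 1/((22650 + 151*(-8)) + 59445) = 1/((22650 - 1208) + 59445) = 1/(21442 + 59445) = 1/80887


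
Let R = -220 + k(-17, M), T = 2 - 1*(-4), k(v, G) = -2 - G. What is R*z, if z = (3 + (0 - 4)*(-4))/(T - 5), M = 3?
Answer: -4275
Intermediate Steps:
T = 6 (T = 2 + 4 = 6)
R = -225 (R = -220 + (-2 - 1*3) = -220 + (-2 - 3) = -220 - 5 = -225)
z = 19 (z = (3 + (0 - 4)*(-4))/(6 - 5) = (3 - 4*(-4))/1 = (3 + 16)*1 = 19*1 = 19)
R*z = -225*19 = -4275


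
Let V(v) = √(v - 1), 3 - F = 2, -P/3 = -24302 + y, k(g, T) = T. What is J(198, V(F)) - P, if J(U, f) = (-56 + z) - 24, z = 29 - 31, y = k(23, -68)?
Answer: -73192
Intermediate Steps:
y = -68
P = 73110 (P = -3*(-24302 - 68) = -3*(-24370) = 73110)
F = 1 (F = 3 - 1*2 = 3 - 2 = 1)
V(v) = √(-1 + v)
z = -2
J(U, f) = -82 (J(U, f) = (-56 - 2) - 24 = -58 - 24 = -82)
J(198, V(F)) - P = -82 - 1*73110 = -82 - 73110 = -73192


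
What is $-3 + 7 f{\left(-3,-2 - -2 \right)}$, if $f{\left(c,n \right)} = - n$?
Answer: $-3$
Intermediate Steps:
$-3 + 7 f{\left(-3,-2 - -2 \right)} = -3 + 7 \left(- (-2 - -2)\right) = -3 + 7 \left(- (-2 + 2)\right) = -3 + 7 \left(\left(-1\right) 0\right) = -3 + 7 \cdot 0 = -3 + 0 = -3$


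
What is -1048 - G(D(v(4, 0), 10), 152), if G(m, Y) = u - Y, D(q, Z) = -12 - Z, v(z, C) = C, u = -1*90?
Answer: -806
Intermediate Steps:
u = -90
G(m, Y) = -90 - Y
-1048 - G(D(v(4, 0), 10), 152) = -1048 - (-90 - 1*152) = -1048 - (-90 - 152) = -1048 - 1*(-242) = -1048 + 242 = -806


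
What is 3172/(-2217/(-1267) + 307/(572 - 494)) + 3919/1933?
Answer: 608151313681/1086143035 ≈ 559.92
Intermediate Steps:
3172/(-2217/(-1267) + 307/(572 - 494)) + 3919/1933 = 3172/(-2217*(-1/1267) + 307/78) + 3919*(1/1933) = 3172/(2217/1267 + 307*(1/78)) + 3919/1933 = 3172/(2217/1267 + 307/78) + 3919/1933 = 3172/(561895/98826) + 3919/1933 = 3172*(98826/561895) + 3919/1933 = 313476072/561895 + 3919/1933 = 608151313681/1086143035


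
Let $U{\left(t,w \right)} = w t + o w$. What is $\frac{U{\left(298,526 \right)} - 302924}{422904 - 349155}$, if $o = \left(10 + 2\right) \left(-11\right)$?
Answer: $- \frac{215608}{73749} \approx -2.9235$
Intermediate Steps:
$o = -132$ ($o = 12 \left(-11\right) = -132$)
$U{\left(t,w \right)} = - 132 w + t w$ ($U{\left(t,w \right)} = w t - 132 w = t w - 132 w = - 132 w + t w$)
$\frac{U{\left(298,526 \right)} - 302924}{422904 - 349155} = \frac{526 \left(-132 + 298\right) - 302924}{422904 - 349155} = \frac{526 \cdot 166 - 302924}{73749} = \left(87316 - 302924\right) \frac{1}{73749} = \left(-215608\right) \frac{1}{73749} = - \frac{215608}{73749}$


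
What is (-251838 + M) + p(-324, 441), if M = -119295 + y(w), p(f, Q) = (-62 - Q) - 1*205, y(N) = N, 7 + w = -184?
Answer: -372032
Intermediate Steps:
w = -191 (w = -7 - 184 = -191)
p(f, Q) = -267 - Q (p(f, Q) = (-62 - Q) - 205 = -267 - Q)
M = -119486 (M = -119295 - 191 = -119486)
(-251838 + M) + p(-324, 441) = (-251838 - 119486) + (-267 - 1*441) = -371324 + (-267 - 441) = -371324 - 708 = -372032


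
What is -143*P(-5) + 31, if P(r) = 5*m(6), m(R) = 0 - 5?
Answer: 3606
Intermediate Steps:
m(R) = -5
P(r) = -25 (P(r) = 5*(-5) = -25)
-143*P(-5) + 31 = -143*(-25) + 31 = 3575 + 31 = 3606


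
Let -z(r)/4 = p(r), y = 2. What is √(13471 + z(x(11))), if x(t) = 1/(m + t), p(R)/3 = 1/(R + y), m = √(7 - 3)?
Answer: √121187/3 ≈ 116.04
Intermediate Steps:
m = 2 (m = √4 = 2)
p(R) = 3/(2 + R) (p(R) = 3/(R + 2) = 3/(2 + R))
x(t) = 1/(2 + t)
z(r) = -12/(2 + r)
√(13471 + z(x(11))) = √(13471 - 12/(2 + 1/(2 + 11))) = √(13471 - 12/(2 + 1/13)) = √(13471 - 12/27/13) = √(13471 - 12*13/27) = √(13471 - 52/9) = √(121187/9) = √121187/3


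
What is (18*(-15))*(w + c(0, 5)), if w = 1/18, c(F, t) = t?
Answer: -1365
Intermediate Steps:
w = 1/18 ≈ 0.055556
(18*(-15))*(w + c(0, 5)) = (18*(-15))*(1/18 + 5) = -270*91/18 = -1365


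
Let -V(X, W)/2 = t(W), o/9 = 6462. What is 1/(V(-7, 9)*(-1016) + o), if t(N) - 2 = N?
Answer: 1/80510 ≈ 1.2421e-5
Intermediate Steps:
o = 58158 (o = 9*6462 = 58158)
t(N) = 2 + N
V(X, W) = -4 - 2*W (V(X, W) = -2*(2 + W) = -4 - 2*W)
1/(V(-7, 9)*(-1016) + o) = 1/((-4 - 2*9)*(-1016) + 58158) = 1/((-4 - 18)*(-1016) + 58158) = 1/(-22*(-1016) + 58158) = 1/(22352 + 58158) = 1/80510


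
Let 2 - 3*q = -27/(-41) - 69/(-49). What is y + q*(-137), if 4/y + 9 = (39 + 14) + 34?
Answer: 242672/78351 ≈ 3.0972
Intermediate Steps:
q = -134/6027 (q = ⅔ - (-27/(-41) - 69/(-49))/3 = ⅔ - (-27*(-1/41) - 69*(-1/49))/3 = ⅔ - (27/41 + 69/49)/3 = ⅔ - ⅓*4152/2009 = ⅔ - 1384/2009 = -134/6027 ≈ -0.022233)
y = 2/39 (y = 4/(-9 + ((39 + 14) + 34)) = 4/(-9 + (53 + 34)) = 4/(-9 + 87) = 4/78 = 4*(1/78) = 2/39 ≈ 0.051282)
y + q*(-137) = 2/39 - 134/6027*(-137) = 2/39 + 18358/6027 = 242672/78351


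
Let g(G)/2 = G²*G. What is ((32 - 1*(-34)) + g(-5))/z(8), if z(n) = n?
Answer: -23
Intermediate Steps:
g(G) = 2*G³ (g(G) = 2*(G²*G) = 2*G³)
((32 - 1*(-34)) + g(-5))/z(8) = ((32 - 1*(-34)) + 2*(-5)³)/8 = ((32 + 34) + 2*(-125))*(⅛) = (66 - 250)*(⅛) = -184*⅛ = -23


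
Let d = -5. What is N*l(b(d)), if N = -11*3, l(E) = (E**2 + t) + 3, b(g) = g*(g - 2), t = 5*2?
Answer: -40854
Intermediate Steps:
t = 10
b(g) = g*(-2 + g)
l(E) = 13 + E**2 (l(E) = (E**2 + 10) + 3 = (10 + E**2) + 3 = 13 + E**2)
N = -33
N*l(b(d)) = -33*(13 + (-5*(-2 - 5))**2) = -33*(13 + (-5*(-7))**2) = -33*(13 + 35**2) = -33*(13 + 1225) = -33*1238 = -40854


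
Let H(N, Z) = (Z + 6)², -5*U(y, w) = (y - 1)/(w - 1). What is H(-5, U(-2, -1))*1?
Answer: 3249/100 ≈ 32.490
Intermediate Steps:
U(y, w) = -(-1 + y)/(5*(-1 + w)) (U(y, w) = -(y - 1)/(5*(w - 1)) = -(-1 + y)/(5*(-1 + w)))
H(N, Z) = (6 + Z)²
H(-5, U(-2, -1))*1 = (6 + (1 - 1*(-2))/(5*(-1 - 1)))²*1 = (6 + (⅕)*(1 + 2)/(-2))²*1 = (6 + (⅕)*(-½)*3)²*1 = (6 - 3/10)²*1 = (57/10)²*1 = (3249/100)*1 = 3249/100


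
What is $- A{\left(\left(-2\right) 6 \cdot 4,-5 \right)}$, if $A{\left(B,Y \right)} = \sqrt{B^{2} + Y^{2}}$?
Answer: $- \sqrt{2329} \approx -48.26$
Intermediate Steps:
$- A{\left(\left(-2\right) 6 \cdot 4,-5 \right)} = - \sqrt{\left(\left(-2\right) 6 \cdot 4\right)^{2} + \left(-5\right)^{2}} = - \sqrt{\left(\left(-12\right) 4\right)^{2} + 25} = - \sqrt{\left(-48\right)^{2} + 25} = - \sqrt{2304 + 25} = - \sqrt{2329}$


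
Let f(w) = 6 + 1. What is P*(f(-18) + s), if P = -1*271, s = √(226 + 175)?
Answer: -1897 - 271*√401 ≈ -7323.8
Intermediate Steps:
f(w) = 7
s = √401 ≈ 20.025
P = -271
P*(f(-18) + s) = -271*(7 + √401) = -1897 - 271*√401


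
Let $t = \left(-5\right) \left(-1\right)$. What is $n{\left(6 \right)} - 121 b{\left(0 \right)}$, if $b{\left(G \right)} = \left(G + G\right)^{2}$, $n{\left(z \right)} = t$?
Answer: $5$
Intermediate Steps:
$t = 5$
$n{\left(z \right)} = 5$
$b{\left(G \right)} = 4 G^{2}$ ($b{\left(G \right)} = \left(2 G\right)^{2} = 4 G^{2}$)
$n{\left(6 \right)} - 121 b{\left(0 \right)} = 5 - 121 \cdot 4 \cdot 0^{2} = 5 - 121 \cdot 4 \cdot 0 = 5 - 0 = 5 + 0 = 5$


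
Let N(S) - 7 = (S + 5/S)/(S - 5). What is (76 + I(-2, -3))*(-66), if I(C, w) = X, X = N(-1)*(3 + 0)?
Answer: -6600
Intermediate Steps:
N(S) = 7 + (S + 5/S)/(-5 + S) (N(S) = 7 + (S + 5/S)/(S - 5) = 7 + (S + 5/S)/(-5 + S))
X = 24 (X = ((5 - 35*(-1) + 8*(-1)²)/((-1)*(-5 - 1)))*(3 + 0) = -1*(5 + 35 + 8*1)/(-6)*3 = -1*(-⅙)*(5 + 35 + 8)*3 = -1*(-⅙)*48*3 = 8*3 = 24)
I(C, w) = 24
(76 + I(-2, -3))*(-66) = (76 + 24)*(-66) = 100*(-66) = -6600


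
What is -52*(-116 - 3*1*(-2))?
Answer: 5720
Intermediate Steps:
-52*(-116 - 3*1*(-2)) = -52*(-116 - 3*(-2)) = -52*(-116 + 6) = -52*(-110) = 5720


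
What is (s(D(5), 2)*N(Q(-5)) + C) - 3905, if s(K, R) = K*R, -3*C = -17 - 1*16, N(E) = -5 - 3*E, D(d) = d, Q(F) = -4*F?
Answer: -4544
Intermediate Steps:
C = 11 (C = -(-17 - 1*16)/3 = -(-17 - 16)/3 = -⅓*(-33) = 11)
(s(D(5), 2)*N(Q(-5)) + C) - 3905 = ((5*2)*(-5 - (-12)*(-5)) + 11) - 3905 = (10*(-5 - 3*20) + 11) - 3905 = (10*(-5 - 60) + 11) - 3905 = (10*(-65) + 11) - 3905 = (-650 + 11) - 3905 = -639 - 3905 = -4544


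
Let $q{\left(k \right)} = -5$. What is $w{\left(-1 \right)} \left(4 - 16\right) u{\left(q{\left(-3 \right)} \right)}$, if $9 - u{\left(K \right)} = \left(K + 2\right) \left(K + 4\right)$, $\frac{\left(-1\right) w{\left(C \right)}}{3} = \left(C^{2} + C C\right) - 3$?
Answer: $-216$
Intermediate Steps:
$w{\left(C \right)} = 9 - 6 C^{2}$ ($w{\left(C \right)} = - 3 \left(\left(C^{2} + C C\right) - 3\right) = - 3 \left(\left(C^{2} + C^{2}\right) - 3\right) = - 3 \left(2 C^{2} - 3\right) = - 3 \left(-3 + 2 C^{2}\right) = 9 - 6 C^{2}$)
$u{\left(K \right)} = 9 - \left(2 + K\right) \left(4 + K\right)$ ($u{\left(K \right)} = 9 - \left(K + 2\right) \left(K + 4\right) = 9 - \left(2 + K\right) \left(4 + K\right)$)
$w{\left(-1 \right)} \left(4 - 16\right) u{\left(q{\left(-3 \right)} \right)} = \left(9 - 6 \left(-1\right)^{2}\right) \left(4 - 16\right) \left(1 - \left(-5\right)^{2} - -30\right) = \left(9 - 6\right) \left(4 - 16\right) \left(1 - 25 + 30\right) = \left(9 - 6\right) \left(-12\right) \left(1 - 25 + 30\right) = 3 \left(-12\right) 6 = \left(-36\right) 6 = -216$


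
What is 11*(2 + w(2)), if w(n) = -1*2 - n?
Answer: -22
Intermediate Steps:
w(n) = -2 - n
11*(2 + w(2)) = 11*(2 + (-2 - 1*2)) = 11*(2 + (-2 - 2)) = 11*(2 - 4) = 11*(-2) = -22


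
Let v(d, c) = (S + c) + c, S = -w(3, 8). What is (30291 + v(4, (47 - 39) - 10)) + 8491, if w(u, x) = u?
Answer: 38775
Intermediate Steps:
S = -3 (S = -1*3 = -3)
v(d, c) = -3 + 2*c (v(d, c) = (-3 + c) + c = -3 + 2*c)
(30291 + v(4, (47 - 39) - 10)) + 8491 = (30291 + (-3 + 2*((47 - 39) - 10))) + 8491 = (30291 + (-3 + 2*(8 - 10))) + 8491 = (30291 + (-3 + 2*(-2))) + 8491 = (30291 + (-3 - 4)) + 8491 = (30291 - 7) + 8491 = 30284 + 8491 = 38775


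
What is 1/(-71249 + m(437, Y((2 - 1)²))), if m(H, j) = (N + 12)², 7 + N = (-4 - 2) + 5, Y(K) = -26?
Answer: -1/71233 ≈ -1.4038e-5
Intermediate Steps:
N = -8 (N = -7 + ((-4 - 2) + 5) = -7 + (-6 + 5) = -7 - 1 = -8)
m(H, j) = 16 (m(H, j) = (-8 + 12)² = 4² = 16)
1/(-71249 + m(437, Y((2 - 1)²))) = 1/(-71249 + 16) = 1/(-71233) = -1/71233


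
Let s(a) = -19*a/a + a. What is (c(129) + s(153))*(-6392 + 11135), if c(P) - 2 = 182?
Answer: 1508274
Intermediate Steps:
c(P) = 184 (c(P) = 2 + 182 = 184)
s(a) = -19 + a (s(a) = -19*1 + a = -19 + a)
(c(129) + s(153))*(-6392 + 11135) = (184 + (-19 + 153))*(-6392 + 11135) = (184 + 134)*4743 = 318*4743 = 1508274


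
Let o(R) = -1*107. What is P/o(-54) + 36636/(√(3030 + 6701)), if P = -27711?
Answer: 27711/107 + 36636*√9731/9731 ≈ 630.37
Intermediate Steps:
o(R) = -107
P/o(-54) + 36636/(√(3030 + 6701)) = -27711/(-107) + 36636/(√(3030 + 6701)) = -27711*(-1/107) + 36636/(√9731) = 27711/107 + 36636*(√9731/9731) = 27711/107 + 36636*√9731/9731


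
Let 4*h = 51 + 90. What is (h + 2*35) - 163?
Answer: -231/4 ≈ -57.750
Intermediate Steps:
h = 141/4 (h = (51 + 90)/4 = (1/4)*141 = 141/4 ≈ 35.250)
(h + 2*35) - 163 = (141/4 + 2*35) - 163 = (141/4 + 70) - 163 = 421/4 - 163 = -231/4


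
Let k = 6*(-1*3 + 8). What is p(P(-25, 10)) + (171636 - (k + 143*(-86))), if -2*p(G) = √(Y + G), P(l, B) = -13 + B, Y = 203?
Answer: 183904 - 5*√2 ≈ 1.8390e+5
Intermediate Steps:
k = 30 (k = 6*(-3 + 8) = 6*5 = 30)
p(G) = -√(203 + G)/2
p(P(-25, 10)) + (171636 - (k + 143*(-86))) = -√(203 + (-13 + 10))/2 + (171636 - (30 + 143*(-86))) = -√(203 - 3)/2 + (171636 - (30 - 12298)) = -5*√2 + (171636 - 1*(-12268)) = -5*√2 + (171636 + 12268) = -5*√2 + 183904 = 183904 - 5*√2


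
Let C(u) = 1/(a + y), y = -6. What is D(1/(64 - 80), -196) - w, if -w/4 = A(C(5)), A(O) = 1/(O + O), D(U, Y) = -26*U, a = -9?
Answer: -227/8 ≈ -28.375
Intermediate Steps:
C(u) = -1/15 (C(u) = 1/(-9 - 6) = 1/(-15) = -1/15)
A(O) = 1/(2*O)
w = 30 (w = -2/(-1/15) = -2*(-15) = -4*(-15/2) = 30)
D(1/(64 - 80), -196) - w = -26/(64 - 80) - 1*30 = -26/(-16) - 30 = -26*(-1/16) - 30 = 13/8 - 30 = -227/8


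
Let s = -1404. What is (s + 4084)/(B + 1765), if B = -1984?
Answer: -2680/219 ≈ -12.237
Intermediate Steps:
(s + 4084)/(B + 1765) = (-1404 + 4084)/(-1984 + 1765) = 2680/(-219) = 2680*(-1/219) = -2680/219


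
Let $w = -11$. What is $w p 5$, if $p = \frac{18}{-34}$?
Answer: $\frac{495}{17} \approx 29.118$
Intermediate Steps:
$p = - \frac{9}{17}$ ($p = 18 \left(- \frac{1}{34}\right) = - \frac{9}{17} \approx -0.52941$)
$w p 5 = \left(-11\right) \left(- \frac{9}{17}\right) 5 = \frac{99}{17} \cdot 5 = \frac{495}{17}$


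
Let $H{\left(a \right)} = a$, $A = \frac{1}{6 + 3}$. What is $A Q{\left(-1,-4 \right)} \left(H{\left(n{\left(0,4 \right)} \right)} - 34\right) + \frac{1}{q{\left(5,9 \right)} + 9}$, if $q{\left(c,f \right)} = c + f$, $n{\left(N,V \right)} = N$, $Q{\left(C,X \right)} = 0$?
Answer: $\frac{1}{23} \approx 0.043478$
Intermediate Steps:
$A = \frac{1}{9} \approx 0.11111$
$A Q{\left(-1,-4 \right)} \left(H{\left(n{\left(0,4 \right)} \right)} - 34\right) + \frac{1}{q{\left(5,9 \right)} + 9} = \frac{1}{9} \cdot 0 \left(0 - 34\right) + \frac{1}{\left(5 + 9\right) + 9} = 0 \left(0 - 34\right) + \frac{1}{14 + 9} = 0 \left(-34\right) + \frac{1}{23} = 0 + \frac{1}{23} = \frac{1}{23}$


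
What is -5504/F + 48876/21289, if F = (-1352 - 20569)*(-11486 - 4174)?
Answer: 4194543972676/1827037201635 ≈ 2.2958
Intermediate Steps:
F = 343282860 (F = -21921*(-15660) = 343282860)
-5504/F + 48876/21289 = -5504/343282860 + 48876/21289 = -5504*1/343282860 + 48876*(1/21289) = -1376/85820715 + 48876/21289 = 4194543972676/1827037201635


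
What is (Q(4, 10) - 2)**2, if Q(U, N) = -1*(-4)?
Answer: 4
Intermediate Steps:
Q(U, N) = 4
(Q(4, 10) - 2)**2 = (4 - 2)**2 = 2**2 = 4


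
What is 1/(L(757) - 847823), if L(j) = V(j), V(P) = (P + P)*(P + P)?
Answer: 1/1444373 ≈ 6.9234e-7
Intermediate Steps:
V(P) = 4*P² (V(P) = (2*P)*(2*P) = 4*P²)
L(j) = 4*j²
1/(L(757) - 847823) = 1/(4*757² - 847823) = 1/(4*573049 - 847823) = 1/(2292196 - 847823) = 1/1444373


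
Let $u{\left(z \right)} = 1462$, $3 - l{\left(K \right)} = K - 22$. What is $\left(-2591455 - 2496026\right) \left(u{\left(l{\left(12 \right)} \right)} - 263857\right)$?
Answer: $1334929576995$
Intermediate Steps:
$l{\left(K \right)} = 25 - K$ ($l{\left(K \right)} = 3 - \left(K - 22\right) = 3 - \left(-22 + K\right) = 25 - K$)
$\left(-2591455 - 2496026\right) \left(u{\left(l{\left(12 \right)} \right)} - 263857\right) = \left(-2591455 - 2496026\right) \left(1462 - 263857\right) = \left(-5087481\right) \left(-262395\right) = 1334929576995$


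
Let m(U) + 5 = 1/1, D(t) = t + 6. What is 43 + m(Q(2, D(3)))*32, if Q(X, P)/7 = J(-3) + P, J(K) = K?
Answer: -85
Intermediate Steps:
D(t) = 6 + t
Q(X, P) = -21 + 7*P (Q(X, P) = 7*(-3 + P) = -21 + 7*P)
m(U) = -4 (m(U) = -5 + 1/1 = -5 + 1 = -4)
43 + m(Q(2, D(3)))*32 = 43 - 4*32 = 43 - 128 = -85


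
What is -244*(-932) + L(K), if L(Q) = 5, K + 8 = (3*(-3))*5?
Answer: 227413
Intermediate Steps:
K = -53 (K = -8 + (3*(-3))*5 = -8 - 9*5 = -8 - 45 = -53)
-244*(-932) + L(K) = -244*(-932) + 5 = 227408 + 5 = 227413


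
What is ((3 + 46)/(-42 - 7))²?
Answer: 1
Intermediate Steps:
((3 + 46)/(-42 - 7))² = (49/(-49))² = (49*(-1/49))² = (-1)² = 1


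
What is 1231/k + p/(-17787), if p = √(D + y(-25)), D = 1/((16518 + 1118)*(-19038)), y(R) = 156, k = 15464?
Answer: 1231/15464 - √4396503591761578194/2986029693108 ≈ 0.078902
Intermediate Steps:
D = -1/335754168 (D = -1/19038/17636 = (1/17636)*(-1/19038) = -1/335754168 ≈ -2.9784e-9)
p = √4396503591761578194/167877084 (p = √(-1/335754168 + 156) = √(52377650207/335754168) = √4396503591761578194/167877084 ≈ 12.490)
1231/k + p/(-17787) = 1231/15464 + (√4396503591761578194/167877084)/(-17787) = 1231*(1/15464) + (√4396503591761578194/167877084)*(-1/17787) = 1231/15464 - √4396503591761578194/2986029693108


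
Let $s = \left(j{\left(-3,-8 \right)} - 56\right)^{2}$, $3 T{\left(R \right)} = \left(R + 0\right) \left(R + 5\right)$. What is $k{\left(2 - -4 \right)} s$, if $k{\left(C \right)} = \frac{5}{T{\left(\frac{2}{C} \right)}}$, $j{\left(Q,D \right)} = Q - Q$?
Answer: $26460$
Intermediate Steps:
$j{\left(Q,D \right)} = 0$
$T{\left(R \right)} = \frac{R \left(5 + R\right)}{3}$ ($T{\left(R \right)} = \frac{\left(R + 0\right) \left(R + 5\right)}{3} = \frac{R \left(5 + R\right)}{3}$)
$s = 3136$ ($s = \left(0 - 56\right)^{2} = \left(-56\right)^{2} = 3136$)
$k{\left(C \right)} = \frac{15 C}{2 \left(5 + \frac{2}{C}\right)}$ ($k{\left(C \right)} = \frac{5}{\frac{1}{3} \frac{2}{C} \left(5 + \frac{2}{C}\right)} = \frac{5}{\frac{2}{3} \frac{1}{C} \left(5 + \frac{2}{C}\right)} = 5 \frac{3 C}{2 \left(5 + \frac{2}{C}\right)} = \frac{15 C}{2 \left(5 + \frac{2}{C}\right)}$)
$k{\left(2 - -4 \right)} s = \frac{15 \left(2 - -4\right)^{2}}{2 \left(2 + 5 \left(2 - -4\right)\right)} 3136 = \frac{15 \left(2 + 4\right)^{2}}{2 \left(2 + 5 \left(2 + 4\right)\right)} 3136 = \frac{15 \cdot 6^{2}}{2 \left(2 + 5 \cdot 6\right)} 3136 = \frac{15}{2} \cdot 36 \frac{1}{2 + 30} \cdot 3136 = \frac{15}{2} \cdot 36 \cdot \frac{1}{32} \cdot 3136 = \frac{135}{16} \cdot 3136 = 26460$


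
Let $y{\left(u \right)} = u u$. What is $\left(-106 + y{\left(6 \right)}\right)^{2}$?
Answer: $4900$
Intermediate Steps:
$y{\left(u \right)} = u^{2}$
$\left(-106 + y{\left(6 \right)}\right)^{2} = \left(-106 + 6^{2}\right)^{2} = \left(-106 + 36\right)^{2} = \left(-70\right)^{2} = 4900$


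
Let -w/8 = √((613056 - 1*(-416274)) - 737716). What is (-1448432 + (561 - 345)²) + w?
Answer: -1401776 - 8*√291614 ≈ -1.4061e+6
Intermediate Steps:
w = -8*√291614 (w = -8*√((613056 - 1*(-416274)) - 737716) = -8*√((613056 + 416274) - 737716) = -8*√(1029330 - 737716) = -8*√291614 ≈ -4320.1)
(-1448432 + (561 - 345)²) + w = (-1448432 + (561 - 345)²) - 8*√291614 = (-1448432 + 216²) - 8*√291614 = (-1448432 + 46656) - 8*√291614 = -1401776 - 8*√291614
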